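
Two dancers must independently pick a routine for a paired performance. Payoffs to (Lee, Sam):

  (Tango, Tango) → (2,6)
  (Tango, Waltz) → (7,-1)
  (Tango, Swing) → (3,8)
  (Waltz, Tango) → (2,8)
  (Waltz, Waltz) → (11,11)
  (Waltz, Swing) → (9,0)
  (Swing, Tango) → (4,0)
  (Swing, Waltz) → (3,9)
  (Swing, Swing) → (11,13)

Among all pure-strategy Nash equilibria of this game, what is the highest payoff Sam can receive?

Both Waltz is a pure NE (Lee: 11 ≥ 7; Sam: 11 ≥ 8). Sam gets 11.
Both Swing is a pure NE (Lee: 11 ≥ 9; Sam: 13 ≥ 9). Sam gets 13.
Every other cell has a profitable deviation for at least one player. Highest of {11, 13} is 13.

13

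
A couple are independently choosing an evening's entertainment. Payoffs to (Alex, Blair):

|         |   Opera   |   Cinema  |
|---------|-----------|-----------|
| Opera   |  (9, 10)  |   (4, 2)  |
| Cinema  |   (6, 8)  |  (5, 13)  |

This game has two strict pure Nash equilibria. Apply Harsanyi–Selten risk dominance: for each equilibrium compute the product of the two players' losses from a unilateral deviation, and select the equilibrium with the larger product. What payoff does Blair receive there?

10

At both Opera: Alex loses 9 − 6 = 3 by deviating; Blair loses 10 − 2 = 8. Product = 3·8 = 24.
At both Cinema: Alex loses 5 − 4 = 1 by deviating; Blair loses 13 − 8 = 5. Product = 1·5 = 5.
24 > 5, so both Opera is risk-dominant. Blair's payoff there is 10.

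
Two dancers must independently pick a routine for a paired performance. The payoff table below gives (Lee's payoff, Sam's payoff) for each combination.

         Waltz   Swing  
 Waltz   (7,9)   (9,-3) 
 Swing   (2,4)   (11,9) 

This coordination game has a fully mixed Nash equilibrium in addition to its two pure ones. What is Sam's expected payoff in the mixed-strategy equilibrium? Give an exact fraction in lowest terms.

93/17

Lee mixes with probability p on Waltz, chosen so Sam is indifferent: 9p + 4(1−p) = (-3)p + 9(1−p) gives p = 5/17.
Sam's expected payoff is 9·5/17 + 4·12/17 = 93/17.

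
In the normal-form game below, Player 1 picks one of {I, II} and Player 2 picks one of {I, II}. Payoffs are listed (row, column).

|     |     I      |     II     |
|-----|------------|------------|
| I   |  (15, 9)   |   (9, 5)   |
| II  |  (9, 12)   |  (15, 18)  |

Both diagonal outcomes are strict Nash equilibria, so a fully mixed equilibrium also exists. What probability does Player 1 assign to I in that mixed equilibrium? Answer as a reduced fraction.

Player 1's mix p on I must make Player 2 indifferent between I and II.
Player 2's payoff from I: 9p + 12(1−p). From II: 5p + 18(1−p).
Set equal: 4p = 6(1−p) → p = 6/10 = 3/5.

3/5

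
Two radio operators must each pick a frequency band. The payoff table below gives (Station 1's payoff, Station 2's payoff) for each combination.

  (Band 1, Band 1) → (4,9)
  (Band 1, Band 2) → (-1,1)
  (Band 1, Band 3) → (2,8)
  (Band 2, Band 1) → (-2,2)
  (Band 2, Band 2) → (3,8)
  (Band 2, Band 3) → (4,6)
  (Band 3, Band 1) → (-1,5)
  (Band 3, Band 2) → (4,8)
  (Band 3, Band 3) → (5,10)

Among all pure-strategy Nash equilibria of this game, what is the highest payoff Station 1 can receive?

5

Both Band 1 is a pure NE (Station 1: 4 ≥ -1; Station 2: 9 ≥ 8). Station 1 gets 4.
Both Band 3 is a pure NE (Station 1: 5 ≥ 4; Station 2: 10 ≥ 8). Station 1 gets 5.
Every other cell has a profitable deviation for at least one player. Highest of {4, 5} is 5.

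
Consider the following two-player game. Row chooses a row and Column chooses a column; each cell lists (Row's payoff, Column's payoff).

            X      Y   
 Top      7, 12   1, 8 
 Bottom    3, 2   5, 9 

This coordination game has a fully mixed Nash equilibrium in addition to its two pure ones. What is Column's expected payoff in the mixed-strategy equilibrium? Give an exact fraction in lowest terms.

Row mixes with probability p on Top, chosen so Column is indifferent: 12p + 2(1−p) = 8p + 9(1−p) gives p = 7/11.
Column's expected payoff is 12·7/11 + 2·4/11 = 92/11.

92/11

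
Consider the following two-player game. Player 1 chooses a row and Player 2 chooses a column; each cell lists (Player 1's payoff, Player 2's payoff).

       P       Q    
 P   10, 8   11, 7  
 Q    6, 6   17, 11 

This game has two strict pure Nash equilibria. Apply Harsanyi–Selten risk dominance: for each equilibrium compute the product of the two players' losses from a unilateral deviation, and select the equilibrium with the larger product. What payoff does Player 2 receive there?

At both P: Player 1 loses 10 − 6 = 4 by deviating; Player 2 loses 8 − 7 = 1. Product = 4·1 = 4.
At both Q: Player 1 loses 17 − 11 = 6 by deviating; Player 2 loses 11 − 6 = 5. Product = 6·5 = 30.
30 > 4, so both Q is risk-dominant. Player 2's payoff there is 11.

11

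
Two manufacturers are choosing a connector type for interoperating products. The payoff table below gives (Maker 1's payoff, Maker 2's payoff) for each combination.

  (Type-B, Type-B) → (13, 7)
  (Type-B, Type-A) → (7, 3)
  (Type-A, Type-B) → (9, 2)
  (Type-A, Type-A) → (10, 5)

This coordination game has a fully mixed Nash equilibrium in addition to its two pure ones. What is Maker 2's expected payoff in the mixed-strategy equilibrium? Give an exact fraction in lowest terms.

Maker 1 mixes with probability p on Type-B, chosen so Maker 2 is indifferent: 7p + 2(1−p) = 3p + 5(1−p) gives p = 3/7.
Maker 2's expected payoff is 7·3/7 + 2·4/7 = 29/7.

29/7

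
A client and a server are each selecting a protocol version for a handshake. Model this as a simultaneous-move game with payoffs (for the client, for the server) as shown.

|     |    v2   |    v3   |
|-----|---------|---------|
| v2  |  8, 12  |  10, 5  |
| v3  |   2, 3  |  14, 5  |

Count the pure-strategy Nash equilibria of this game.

2

Both v2: the client gets 8 (best alternative 2); the server gets 12 (best alternative 5). Neither deviates — NE.
Both v3: the client gets 14 (best alternative 10); the server gets 5 (best alternative 3). Neither deviates — NE.
(v2, v3) is not a NE: the client would switch to v3 (14 > 10).
No other cell survives both best-response checks, so there are 2 pure NE.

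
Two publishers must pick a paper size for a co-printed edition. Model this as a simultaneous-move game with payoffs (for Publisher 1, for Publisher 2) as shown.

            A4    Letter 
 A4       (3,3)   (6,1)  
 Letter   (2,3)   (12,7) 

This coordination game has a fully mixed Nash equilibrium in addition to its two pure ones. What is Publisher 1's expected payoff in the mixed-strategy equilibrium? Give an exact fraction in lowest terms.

Publisher 2 mixes with probability q on A4, chosen so Publisher 1 is indifferent: 3q + 6(1−q) = 2q + 12(1−q) gives q = 6/7.
Publisher 1's expected payoff (from either row, since indifferent) is 3·6/7 + 6·1/7 = 24/7.

24/7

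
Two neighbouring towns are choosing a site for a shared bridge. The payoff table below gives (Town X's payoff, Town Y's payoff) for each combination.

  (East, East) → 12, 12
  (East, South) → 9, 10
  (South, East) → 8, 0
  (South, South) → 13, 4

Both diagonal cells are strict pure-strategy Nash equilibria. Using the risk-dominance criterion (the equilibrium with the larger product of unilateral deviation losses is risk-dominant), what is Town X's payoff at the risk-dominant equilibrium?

13

At both East: Town X loses 12 − 8 = 4 by deviating; Town Y loses 12 − 10 = 2. Product = 4·2 = 8.
At both South: Town X loses 13 − 9 = 4 by deviating; Town Y loses 4 − 0 = 4. Product = 4·4 = 16.
16 > 8, so both South is risk-dominant. Town X's payoff there is 13.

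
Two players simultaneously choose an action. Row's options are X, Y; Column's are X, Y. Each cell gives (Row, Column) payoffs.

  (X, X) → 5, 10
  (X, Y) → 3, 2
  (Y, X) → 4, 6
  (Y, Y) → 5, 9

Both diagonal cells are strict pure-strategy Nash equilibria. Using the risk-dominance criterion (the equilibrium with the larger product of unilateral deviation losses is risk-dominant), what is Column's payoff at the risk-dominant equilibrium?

10

At both X: Row loses 5 − 4 = 1 by deviating; Column loses 10 − 2 = 8. Product = 1·8 = 8.
At both Y: Row loses 5 − 3 = 2 by deviating; Column loses 9 − 6 = 3. Product = 2·3 = 6.
8 > 6, so both X is risk-dominant. Column's payoff there is 10.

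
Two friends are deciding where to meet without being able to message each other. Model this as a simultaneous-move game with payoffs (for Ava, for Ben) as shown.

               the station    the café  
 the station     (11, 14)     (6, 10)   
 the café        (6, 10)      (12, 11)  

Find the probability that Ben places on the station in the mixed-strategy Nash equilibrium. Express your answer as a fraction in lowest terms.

Ben's mix q on the station must make Ava indifferent between the station and the café.
Ava's payoff from the station: 11q + 6(1−q). From the café: 6q + 12(1−q).
Set equal: 5q = 6(1−q) → q = 6/11.

6/11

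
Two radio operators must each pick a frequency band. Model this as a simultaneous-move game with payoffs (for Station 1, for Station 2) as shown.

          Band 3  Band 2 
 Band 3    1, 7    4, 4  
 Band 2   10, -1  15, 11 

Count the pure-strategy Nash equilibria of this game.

Both Band 2: Station 1 gets 15 (best alternative 4); Station 2 gets 11 (best alternative -1). Neither deviates — NE.
Both Band 3 is not a NE: Station 1 would switch to Band 2 (10 > 1).
No other cell survives both best-response checks, so there is 1 pure NE.

1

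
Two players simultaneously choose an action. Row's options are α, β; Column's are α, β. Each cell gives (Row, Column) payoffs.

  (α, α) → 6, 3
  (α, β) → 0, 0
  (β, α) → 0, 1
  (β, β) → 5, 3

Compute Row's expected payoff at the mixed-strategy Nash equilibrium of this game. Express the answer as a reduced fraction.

30/11

Column mixes with probability q on α, chosen so Row is indifferent: 6q + 0(1−q) = 0q + 5(1−q) gives q = 5/11.
Row's expected payoff (from either row, since indifferent) is 6·5/11 + 0·6/11 = 30/11.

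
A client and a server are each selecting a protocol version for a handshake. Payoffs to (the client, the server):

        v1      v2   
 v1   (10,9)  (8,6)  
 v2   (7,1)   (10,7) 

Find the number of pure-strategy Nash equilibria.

2

Both v1: the client gets 10 (best alternative 7); the server gets 9 (best alternative 6). Neither deviates — NE.
Both v2: the client gets 10 (best alternative 8); the server gets 7 (best alternative 1). Neither deviates — NE.
(v1, v2) is not a NE: the client would switch to v2 (10 > 8).
No other cell survives both best-response checks, so there are 2 pure NE.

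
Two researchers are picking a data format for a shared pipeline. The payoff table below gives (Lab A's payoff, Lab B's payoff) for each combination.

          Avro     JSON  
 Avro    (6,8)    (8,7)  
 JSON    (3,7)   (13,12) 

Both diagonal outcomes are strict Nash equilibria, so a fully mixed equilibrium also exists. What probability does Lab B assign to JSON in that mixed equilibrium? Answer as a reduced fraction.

Lab B's mix q on Avro must make Lab A indifferent between Avro and JSON.
Lab A's payoff from Avro: 6q + 8(1−q). From JSON: 3q + 13(1−q).
Set equal: 3q = 5(1−q) → q = 5/8.
Probability on JSON is 1 − 5/8 = 3/8.

3/8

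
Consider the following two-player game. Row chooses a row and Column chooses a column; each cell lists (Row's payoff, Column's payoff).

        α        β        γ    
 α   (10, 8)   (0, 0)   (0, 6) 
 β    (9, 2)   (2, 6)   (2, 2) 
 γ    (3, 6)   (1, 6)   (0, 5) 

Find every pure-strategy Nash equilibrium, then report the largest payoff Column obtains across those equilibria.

Both α is a pure NE (Row: 10 ≥ 9; Column: 8 ≥ 6). Column gets 8.
Both β is a pure NE (Row: 2 ≥ 1; Column: 6 ≥ 2). Column gets 6.
Every other cell has a profitable deviation for at least one player. Highest of {8, 6} is 8.

8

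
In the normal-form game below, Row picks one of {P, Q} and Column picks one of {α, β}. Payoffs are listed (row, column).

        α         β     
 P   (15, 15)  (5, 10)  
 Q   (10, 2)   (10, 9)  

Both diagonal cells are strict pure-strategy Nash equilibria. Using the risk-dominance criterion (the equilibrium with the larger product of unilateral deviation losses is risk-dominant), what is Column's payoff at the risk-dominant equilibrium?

At (P, α): Row loses 15 − 10 = 5 by deviating; Column loses 15 − 10 = 5. Product = 5·5 = 25.
At (Q, β): Row loses 10 − 5 = 5 by deviating; Column loses 9 − 2 = 7. Product = 5·7 = 35.
35 > 25, so (Q, β) is risk-dominant. Column's payoff there is 9.

9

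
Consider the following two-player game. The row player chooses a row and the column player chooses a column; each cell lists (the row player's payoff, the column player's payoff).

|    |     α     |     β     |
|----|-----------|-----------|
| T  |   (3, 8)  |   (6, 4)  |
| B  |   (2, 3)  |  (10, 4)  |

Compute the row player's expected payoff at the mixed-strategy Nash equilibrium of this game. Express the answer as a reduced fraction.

The column player mixes with probability q on α, chosen so the row player is indifferent: 3q + 6(1−q) = 2q + 10(1−q) gives q = 4/5.
The row player's expected payoff (from either row, since indifferent) is 3·4/5 + 6·1/5 = 18/5.

18/5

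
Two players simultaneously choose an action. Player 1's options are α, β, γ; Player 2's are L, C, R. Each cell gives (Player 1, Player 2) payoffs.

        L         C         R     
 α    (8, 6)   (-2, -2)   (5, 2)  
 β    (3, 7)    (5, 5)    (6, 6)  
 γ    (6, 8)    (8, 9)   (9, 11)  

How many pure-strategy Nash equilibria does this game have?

(α, L): Player 1 gets 8 (best alternative 6); Player 2 gets 6 (best alternative 2). Neither deviates — NE.
(γ, R): Player 1 gets 9 (best alternative 6); Player 2 gets 11 (best alternative 9). Neither deviates — NE.
(β, C) is not a NE: Player 1 would switch to γ (8 > 5).
No other cell survives both best-response checks, so there are 2 pure NE.

2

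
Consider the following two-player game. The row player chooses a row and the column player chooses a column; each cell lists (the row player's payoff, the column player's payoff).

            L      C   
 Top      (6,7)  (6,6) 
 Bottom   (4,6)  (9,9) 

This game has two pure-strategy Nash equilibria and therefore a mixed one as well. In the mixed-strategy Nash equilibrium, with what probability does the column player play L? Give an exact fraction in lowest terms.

3/5

The column player's mix q on L must make the row player indifferent between Top and Bottom.
The row player's payoff from Top: 6q + 6(1−q). From Bottom: 4q + 9(1−q).
Set equal: 2q = 3(1−q) → q = 3/5.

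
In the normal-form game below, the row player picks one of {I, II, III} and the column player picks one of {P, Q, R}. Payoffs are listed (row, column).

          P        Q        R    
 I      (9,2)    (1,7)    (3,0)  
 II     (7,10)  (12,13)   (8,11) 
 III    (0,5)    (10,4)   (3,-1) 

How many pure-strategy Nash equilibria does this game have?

1

(II, Q): the row player gets 12 (best alternative 10); the column player gets 13 (best alternative 11). Neither deviates — NE.
(III, R) is not a NE: the row player would switch to II (8 > 3).
No other cell survives both best-response checks, so there is 1 pure NE.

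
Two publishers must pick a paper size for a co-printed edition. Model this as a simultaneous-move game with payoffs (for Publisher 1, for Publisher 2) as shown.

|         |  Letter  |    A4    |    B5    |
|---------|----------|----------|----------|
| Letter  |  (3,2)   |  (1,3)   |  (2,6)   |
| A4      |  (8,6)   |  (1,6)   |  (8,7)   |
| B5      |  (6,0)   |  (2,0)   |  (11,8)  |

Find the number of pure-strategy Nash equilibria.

1

Both B5: Publisher 1 gets 11 (best alternative 8); Publisher 2 gets 8 (best alternative 0). Neither deviates — NE.
Both A4 is not a NE: Publisher 1 would switch to B5 (2 > 1).
No other cell survives both best-response checks, so there is 1 pure NE.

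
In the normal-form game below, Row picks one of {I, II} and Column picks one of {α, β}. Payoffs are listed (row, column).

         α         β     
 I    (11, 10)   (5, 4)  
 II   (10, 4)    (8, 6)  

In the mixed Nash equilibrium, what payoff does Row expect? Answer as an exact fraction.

Column mixes with probability q on α, chosen so Row is indifferent: 11q + 5(1−q) = 10q + 8(1−q) gives q = 3/4.
Row's expected payoff (from either row, since indifferent) is 11·3/4 + 5·1/4 = 19/2.

19/2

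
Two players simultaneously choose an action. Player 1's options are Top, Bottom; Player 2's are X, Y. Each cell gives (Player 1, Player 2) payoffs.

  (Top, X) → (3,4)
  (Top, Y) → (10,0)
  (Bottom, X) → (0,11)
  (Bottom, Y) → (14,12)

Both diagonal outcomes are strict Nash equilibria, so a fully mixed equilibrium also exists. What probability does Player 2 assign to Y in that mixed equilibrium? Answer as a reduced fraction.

3/7

Player 2's mix q on X must make Player 1 indifferent between Top and Bottom.
Player 1's payoff from Top: 3q + 10(1−q). From Bottom: 0q + 14(1−q).
Set equal: 3q = 4(1−q) → q = 4/7.
Probability on Y is 1 − 4/7 = 3/7.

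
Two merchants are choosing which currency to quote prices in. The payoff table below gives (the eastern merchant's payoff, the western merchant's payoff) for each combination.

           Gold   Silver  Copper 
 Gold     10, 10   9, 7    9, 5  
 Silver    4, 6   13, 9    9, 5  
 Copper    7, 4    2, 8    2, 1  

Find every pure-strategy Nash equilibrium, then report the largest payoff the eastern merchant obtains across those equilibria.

13

Both Gold is a pure NE (the eastern merchant: 10 ≥ 7; the western merchant: 10 ≥ 7). The eastern merchant gets 10.
Both Silver is a pure NE (the eastern merchant: 13 ≥ 9; the western merchant: 9 ≥ 6). The eastern merchant gets 13.
Every other cell has a profitable deviation for at least one player. Highest of {10, 13} is 13.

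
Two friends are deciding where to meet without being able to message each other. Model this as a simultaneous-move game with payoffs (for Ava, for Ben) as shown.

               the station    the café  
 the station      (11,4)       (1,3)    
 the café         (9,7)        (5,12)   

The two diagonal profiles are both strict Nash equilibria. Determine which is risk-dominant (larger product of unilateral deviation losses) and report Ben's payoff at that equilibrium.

At both the station: Ava loses 11 − 9 = 2 by deviating; Ben loses 4 − 3 = 1. Product = 2·1 = 2.
At both the café: Ava loses 5 − 1 = 4 by deviating; Ben loses 12 − 7 = 5. Product = 4·5 = 20.
20 > 2, so both the café is risk-dominant. Ben's payoff there is 12.

12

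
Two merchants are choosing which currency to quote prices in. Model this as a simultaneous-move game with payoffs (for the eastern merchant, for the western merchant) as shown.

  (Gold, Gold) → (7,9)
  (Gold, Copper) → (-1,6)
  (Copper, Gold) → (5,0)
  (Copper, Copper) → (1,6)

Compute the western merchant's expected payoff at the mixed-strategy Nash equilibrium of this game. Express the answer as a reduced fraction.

6

The eastern merchant mixes with probability p on Gold, chosen so the western merchant is indifferent: 9p + 0(1−p) = 6p + 6(1−p) gives p = 2/3.
The western merchant's expected payoff is 9·2/3 + 0·1/3 = 6.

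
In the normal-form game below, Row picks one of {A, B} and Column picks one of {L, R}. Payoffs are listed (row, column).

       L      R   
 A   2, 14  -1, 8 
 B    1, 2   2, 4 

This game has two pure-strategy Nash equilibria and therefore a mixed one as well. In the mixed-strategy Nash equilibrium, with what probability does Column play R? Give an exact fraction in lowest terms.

1/4

Column's mix q on L must make Row indifferent between A and B.
Row's payoff from A: 2q + (-1)(1−q). From B: 1q + 2(1−q).
Set equal: 1q = 3(1−q) → q = 3/4.
Probability on R is 1 − 3/4 = 1/4.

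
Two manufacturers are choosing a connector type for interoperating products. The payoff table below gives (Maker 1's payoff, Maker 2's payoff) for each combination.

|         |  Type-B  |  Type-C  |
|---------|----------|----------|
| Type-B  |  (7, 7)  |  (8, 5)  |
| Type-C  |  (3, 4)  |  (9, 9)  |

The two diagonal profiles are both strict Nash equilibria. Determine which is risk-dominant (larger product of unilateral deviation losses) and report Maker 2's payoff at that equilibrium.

7

At both Type-B: Maker 1 loses 7 − 3 = 4 by deviating; Maker 2 loses 7 − 5 = 2. Product = 4·2 = 8.
At both Type-C: Maker 1 loses 9 − 8 = 1 by deviating; Maker 2 loses 9 − 4 = 5. Product = 1·5 = 5.
8 > 5, so both Type-B is risk-dominant. Maker 2's payoff there is 7.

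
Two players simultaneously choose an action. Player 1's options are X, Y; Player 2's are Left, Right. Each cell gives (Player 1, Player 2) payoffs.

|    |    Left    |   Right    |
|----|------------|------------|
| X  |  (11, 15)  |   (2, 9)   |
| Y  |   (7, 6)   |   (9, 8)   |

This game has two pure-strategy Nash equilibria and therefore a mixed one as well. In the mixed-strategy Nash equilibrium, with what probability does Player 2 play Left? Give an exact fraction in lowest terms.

Player 2's mix q on Left must make Player 1 indifferent between X and Y.
Player 1's payoff from X: 11q + 2(1−q). From Y: 7q + 9(1−q).
Set equal: 4q = 7(1−q) → q = 7/11.

7/11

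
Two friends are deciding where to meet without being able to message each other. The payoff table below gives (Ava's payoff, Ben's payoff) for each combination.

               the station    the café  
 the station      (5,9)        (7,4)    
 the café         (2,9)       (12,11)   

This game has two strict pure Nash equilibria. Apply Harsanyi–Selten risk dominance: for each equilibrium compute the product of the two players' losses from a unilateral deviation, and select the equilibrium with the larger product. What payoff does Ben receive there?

9

At both the station: Ava loses 5 − 2 = 3 by deviating; Ben loses 9 − 4 = 5. Product = 3·5 = 15.
At both the café: Ava loses 12 − 7 = 5 by deviating; Ben loses 11 − 9 = 2. Product = 5·2 = 10.
15 > 10, so both the station is risk-dominant. Ben's payoff there is 9.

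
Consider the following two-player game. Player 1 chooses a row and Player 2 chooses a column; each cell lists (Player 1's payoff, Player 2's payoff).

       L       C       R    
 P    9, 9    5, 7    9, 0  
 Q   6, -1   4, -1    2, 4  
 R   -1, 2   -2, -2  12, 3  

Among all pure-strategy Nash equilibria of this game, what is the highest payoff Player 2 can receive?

9

(P, L) is a pure NE (Player 1: 9 ≥ 6; Player 2: 9 ≥ 7). Player 2 gets 9.
(R, R) is a pure NE (Player 1: 12 ≥ 9; Player 2: 3 ≥ 2). Player 2 gets 3.
Every other cell has a profitable deviation for at least one player. Highest of {9, 3} is 9.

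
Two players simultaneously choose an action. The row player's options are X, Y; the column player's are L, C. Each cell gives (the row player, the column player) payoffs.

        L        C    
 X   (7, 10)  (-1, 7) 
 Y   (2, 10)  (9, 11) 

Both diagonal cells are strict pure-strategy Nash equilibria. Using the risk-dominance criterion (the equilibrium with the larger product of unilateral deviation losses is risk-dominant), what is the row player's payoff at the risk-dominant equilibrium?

7

At (X, L): the row player loses 7 − 2 = 5 by deviating; the column player loses 10 − 7 = 3. Product = 5·3 = 15.
At (Y, C): the row player loses 9 − (-1) = 10 by deviating; the column player loses 11 − 10 = 1. Product = 10·1 = 10.
15 > 10, so (X, L) is risk-dominant. The row player's payoff there is 7.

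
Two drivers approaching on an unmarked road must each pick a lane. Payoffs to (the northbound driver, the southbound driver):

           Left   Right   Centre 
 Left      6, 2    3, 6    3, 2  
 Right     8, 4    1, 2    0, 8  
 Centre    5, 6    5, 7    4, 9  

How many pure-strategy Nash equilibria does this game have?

Both Centre: the northbound driver gets 4 (best alternative 3); the southbound driver gets 9 (best alternative 7). Neither deviates — NE.
Both Right is not a NE: the northbound driver would switch to Centre (5 > 1).
No other cell survives both best-response checks, so there is 1 pure NE.

1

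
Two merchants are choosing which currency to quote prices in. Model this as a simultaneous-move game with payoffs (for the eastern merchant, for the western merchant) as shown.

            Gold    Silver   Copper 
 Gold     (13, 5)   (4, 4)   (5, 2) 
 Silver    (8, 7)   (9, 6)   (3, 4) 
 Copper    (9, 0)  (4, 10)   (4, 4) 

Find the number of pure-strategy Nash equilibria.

1

Both Gold: the eastern merchant gets 13 (best alternative 9); the western merchant gets 5 (best alternative 4). Neither deviates — NE.
Both Copper is not a NE: the eastern merchant would switch to Gold (5 > 4).
No other cell survives both best-response checks, so there is 1 pure NE.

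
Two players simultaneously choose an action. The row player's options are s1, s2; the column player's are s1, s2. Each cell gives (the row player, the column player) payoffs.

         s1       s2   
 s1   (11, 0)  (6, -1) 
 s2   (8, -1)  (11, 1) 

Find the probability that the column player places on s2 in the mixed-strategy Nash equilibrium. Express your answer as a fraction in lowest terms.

The column player's mix q on s1 must make the row player indifferent between s1 and s2.
The row player's payoff from s1: 11q + 6(1−q). From s2: 8q + 11(1−q).
Set equal: 3q = 5(1−q) → q = 5/8.
Probability on s2 is 1 − 5/8 = 3/8.

3/8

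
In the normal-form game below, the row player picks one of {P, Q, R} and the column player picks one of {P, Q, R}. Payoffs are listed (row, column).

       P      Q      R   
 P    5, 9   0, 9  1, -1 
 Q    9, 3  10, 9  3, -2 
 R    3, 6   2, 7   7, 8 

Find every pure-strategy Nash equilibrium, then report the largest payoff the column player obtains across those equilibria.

Both Q is a pure NE (the row player: 10 ≥ 2; the column player: 9 ≥ 3). The column player gets 9.
Both R is a pure NE (the row player: 7 ≥ 3; the column player: 8 ≥ 7). The column player gets 8.
Every other cell has a profitable deviation for at least one player. Highest of {9, 8} is 9.

9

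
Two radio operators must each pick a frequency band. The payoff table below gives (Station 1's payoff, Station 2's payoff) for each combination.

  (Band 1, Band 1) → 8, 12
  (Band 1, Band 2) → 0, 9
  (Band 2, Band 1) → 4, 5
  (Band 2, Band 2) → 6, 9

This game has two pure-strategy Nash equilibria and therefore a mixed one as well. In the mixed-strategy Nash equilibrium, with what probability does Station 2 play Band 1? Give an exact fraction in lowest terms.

Station 2's mix q on Band 1 must make Station 1 indifferent between Band 1 and Band 2.
Station 1's payoff from Band 1: 8q + 0(1−q). From Band 2: 4q + 6(1−q).
Set equal: 4q = 6(1−q) → q = 6/10 = 3/5.

3/5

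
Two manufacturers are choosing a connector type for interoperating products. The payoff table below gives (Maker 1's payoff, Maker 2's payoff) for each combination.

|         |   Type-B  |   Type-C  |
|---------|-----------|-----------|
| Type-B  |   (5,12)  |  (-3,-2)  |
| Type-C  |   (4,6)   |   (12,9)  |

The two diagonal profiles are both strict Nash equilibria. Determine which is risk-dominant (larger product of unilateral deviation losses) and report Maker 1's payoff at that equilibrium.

At both Type-B: Maker 1 loses 5 − 4 = 1 by deviating; Maker 2 loses 12 − (-2) = 14. Product = 1·14 = 14.
At both Type-C: Maker 1 loses 12 − (-3) = 15 by deviating; Maker 2 loses 9 − 6 = 3. Product = 15·3 = 45.
45 > 14, so both Type-C is risk-dominant. Maker 1's payoff there is 12.

12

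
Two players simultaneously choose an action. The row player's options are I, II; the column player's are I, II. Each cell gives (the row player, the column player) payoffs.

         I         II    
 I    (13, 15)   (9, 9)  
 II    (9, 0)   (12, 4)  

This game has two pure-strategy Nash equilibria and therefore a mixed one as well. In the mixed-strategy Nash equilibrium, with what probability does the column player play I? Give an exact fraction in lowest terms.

3/7

The column player's mix q on I must make the row player indifferent between I and II.
The row player's payoff from I: 13q + 9(1−q). From II: 9q + 12(1−q).
Set equal: 4q = 3(1−q) → q = 3/7.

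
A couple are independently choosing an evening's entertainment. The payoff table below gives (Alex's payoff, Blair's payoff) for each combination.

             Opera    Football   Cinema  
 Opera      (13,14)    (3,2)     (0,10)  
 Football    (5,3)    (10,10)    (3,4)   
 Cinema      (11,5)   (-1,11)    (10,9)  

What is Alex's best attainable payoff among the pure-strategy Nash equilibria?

13

Both Opera is a pure NE (Alex: 13 ≥ 11; Blair: 14 ≥ 10). Alex gets 13.
Both Football is a pure NE (Alex: 10 ≥ 3; Blair: 10 ≥ 4). Alex gets 10.
Every other cell has a profitable deviation for at least one player. Highest of {13, 10} is 13.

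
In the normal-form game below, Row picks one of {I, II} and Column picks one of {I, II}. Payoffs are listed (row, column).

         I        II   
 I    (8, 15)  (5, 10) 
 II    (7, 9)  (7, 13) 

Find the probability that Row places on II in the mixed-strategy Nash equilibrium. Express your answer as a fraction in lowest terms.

Row's mix p on I must make Column indifferent between I and II.
Column's payoff from I: 15p + 9(1−p). From II: 10p + 13(1−p).
Set equal: 5p = 4(1−p) → p = 4/9.
Probability on II is 1 − 4/9 = 5/9.

5/9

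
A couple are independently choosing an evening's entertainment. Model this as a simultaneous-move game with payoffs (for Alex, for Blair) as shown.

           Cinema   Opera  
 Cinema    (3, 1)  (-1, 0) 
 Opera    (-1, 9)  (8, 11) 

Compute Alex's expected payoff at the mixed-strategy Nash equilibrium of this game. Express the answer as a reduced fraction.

Blair mixes with probability q on Cinema, chosen so Alex is indifferent: 3q + (-1)(1−q) = (-1)q + 8(1−q) gives q = 9/13.
Alex's expected payoff (from either row, since indifferent) is 3·9/13 + (-1)·4/13 = 23/13.

23/13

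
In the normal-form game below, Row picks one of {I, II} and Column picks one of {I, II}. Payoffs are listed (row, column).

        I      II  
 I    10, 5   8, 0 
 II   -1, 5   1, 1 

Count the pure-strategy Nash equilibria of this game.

1

Both I: Row gets 10 (best alternative -1); Column gets 5 (best alternative 0). Neither deviates — NE.
Both II is not a NE: Row would switch to I (8 > 1).
No other cell survives both best-response checks, so there is 1 pure NE.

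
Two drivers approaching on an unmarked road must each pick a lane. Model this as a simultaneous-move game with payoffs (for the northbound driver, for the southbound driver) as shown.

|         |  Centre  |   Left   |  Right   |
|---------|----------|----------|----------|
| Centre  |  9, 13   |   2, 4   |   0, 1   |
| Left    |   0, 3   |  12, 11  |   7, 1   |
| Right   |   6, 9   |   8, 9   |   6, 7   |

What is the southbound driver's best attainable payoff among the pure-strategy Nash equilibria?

13

Both Centre is a pure NE (the northbound driver: 9 ≥ 6; the southbound driver: 13 ≥ 4). The southbound driver gets 13.
Both Left is a pure NE (the northbound driver: 12 ≥ 8; the southbound driver: 11 ≥ 3). The southbound driver gets 11.
Every other cell has a profitable deviation for at least one player. Highest of {13, 11} is 13.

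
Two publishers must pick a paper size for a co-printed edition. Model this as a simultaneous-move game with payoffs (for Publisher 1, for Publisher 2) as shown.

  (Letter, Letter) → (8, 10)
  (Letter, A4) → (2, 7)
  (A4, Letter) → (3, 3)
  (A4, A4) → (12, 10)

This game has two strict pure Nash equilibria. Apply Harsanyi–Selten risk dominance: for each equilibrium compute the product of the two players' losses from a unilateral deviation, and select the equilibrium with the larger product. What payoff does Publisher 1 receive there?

At both Letter: Publisher 1 loses 8 − 3 = 5 by deviating; Publisher 2 loses 10 − 7 = 3. Product = 5·3 = 15.
At both A4: Publisher 1 loses 12 − 2 = 10 by deviating; Publisher 2 loses 10 − 3 = 7. Product = 10·7 = 70.
70 > 15, so both A4 is risk-dominant. Publisher 1's payoff there is 12.

12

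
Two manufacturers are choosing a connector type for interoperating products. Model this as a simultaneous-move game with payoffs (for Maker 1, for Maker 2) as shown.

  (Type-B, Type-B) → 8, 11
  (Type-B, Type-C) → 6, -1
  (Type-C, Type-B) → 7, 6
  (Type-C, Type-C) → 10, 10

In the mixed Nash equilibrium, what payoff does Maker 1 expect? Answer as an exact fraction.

Maker 2 mixes with probability q on Type-B, chosen so Maker 1 is indifferent: 8q + 6(1−q) = 7q + 10(1−q) gives q = 4/5.
Maker 1's expected payoff (from either row, since indifferent) is 8·4/5 + 6·1/5 = 38/5.

38/5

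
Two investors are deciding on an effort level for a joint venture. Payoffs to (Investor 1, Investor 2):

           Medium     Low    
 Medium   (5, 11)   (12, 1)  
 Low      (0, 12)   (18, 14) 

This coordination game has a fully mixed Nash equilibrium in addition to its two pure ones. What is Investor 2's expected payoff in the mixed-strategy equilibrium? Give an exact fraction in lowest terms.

71/6

Investor 1 mixes with probability p on Medium, chosen so Investor 2 is indifferent: 11p + 12(1−p) = 1p + 14(1−p) gives p = 1/6.
Investor 2's expected payoff is 11·1/6 + 12·5/6 = 71/6.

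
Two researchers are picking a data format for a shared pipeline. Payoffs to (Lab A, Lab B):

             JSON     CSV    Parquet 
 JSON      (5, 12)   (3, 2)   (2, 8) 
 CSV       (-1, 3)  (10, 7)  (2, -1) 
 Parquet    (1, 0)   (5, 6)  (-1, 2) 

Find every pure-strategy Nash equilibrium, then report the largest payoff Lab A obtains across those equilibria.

Both JSON is a pure NE (Lab A: 5 ≥ 1; Lab B: 12 ≥ 8). Lab A gets 5.
Both CSV is a pure NE (Lab A: 10 ≥ 5; Lab B: 7 ≥ 3). Lab A gets 10.
Every other cell has a profitable deviation for at least one player. Highest of {5, 10} is 10.

10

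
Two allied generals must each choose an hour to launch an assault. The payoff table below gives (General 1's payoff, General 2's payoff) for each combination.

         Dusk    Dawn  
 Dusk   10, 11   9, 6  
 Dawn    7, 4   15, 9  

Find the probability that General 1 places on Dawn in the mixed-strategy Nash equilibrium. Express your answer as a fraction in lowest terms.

General 1's mix p on Dusk must make General 2 indifferent between Dusk and Dawn.
General 2's payoff from Dusk: 11p + 4(1−p). From Dawn: 6p + 9(1−p).
Set equal: 5p = 5(1−p) → p = 5/10 = 1/2.
Probability on Dawn is 1 − 1/2 = 1/2.

1/2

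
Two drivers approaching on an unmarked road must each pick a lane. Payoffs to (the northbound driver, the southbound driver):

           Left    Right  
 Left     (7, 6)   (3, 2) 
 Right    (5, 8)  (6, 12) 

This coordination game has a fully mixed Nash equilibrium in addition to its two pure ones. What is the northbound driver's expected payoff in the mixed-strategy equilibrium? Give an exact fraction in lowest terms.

27/5

The southbound driver mixes with probability q on Left, chosen so the northbound driver is indifferent: 7q + 3(1−q) = 5q + 6(1−q) gives q = 3/5.
The northbound driver's expected payoff (from either row, since indifferent) is 7·3/5 + 3·2/5 = 27/5.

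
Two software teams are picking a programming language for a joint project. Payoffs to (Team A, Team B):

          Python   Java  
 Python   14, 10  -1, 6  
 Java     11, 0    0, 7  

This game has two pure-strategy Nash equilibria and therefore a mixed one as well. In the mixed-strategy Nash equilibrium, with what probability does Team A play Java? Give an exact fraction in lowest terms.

4/11

Team A's mix p on Python must make Team B indifferent between Python and Java.
Team B's payoff from Python: 10p + 0(1−p). From Java: 6p + 7(1−p).
Set equal: 4p = 7(1−p) → p = 7/11.
Probability on Java is 1 − 7/11 = 4/11.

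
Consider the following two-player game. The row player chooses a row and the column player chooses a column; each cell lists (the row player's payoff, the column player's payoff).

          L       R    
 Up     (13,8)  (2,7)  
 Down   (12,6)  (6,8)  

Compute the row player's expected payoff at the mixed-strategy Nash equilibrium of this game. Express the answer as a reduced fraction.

54/5

The column player mixes with probability q on L, chosen so the row player is indifferent: 13q + 2(1−q) = 12q + 6(1−q) gives q = 4/5.
The row player's expected payoff (from either row, since indifferent) is 13·4/5 + 2·1/5 = 54/5.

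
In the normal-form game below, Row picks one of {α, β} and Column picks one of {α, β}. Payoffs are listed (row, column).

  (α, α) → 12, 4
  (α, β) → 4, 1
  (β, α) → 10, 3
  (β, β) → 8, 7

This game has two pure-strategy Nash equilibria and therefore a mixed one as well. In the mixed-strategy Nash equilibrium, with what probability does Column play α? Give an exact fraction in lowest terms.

2/3

Column's mix q on α must make Row indifferent between α and β.
Row's payoff from α: 12q + 4(1−q). From β: 10q + 8(1−q).
Set equal: 2q = 4(1−q) → q = 4/6 = 2/3.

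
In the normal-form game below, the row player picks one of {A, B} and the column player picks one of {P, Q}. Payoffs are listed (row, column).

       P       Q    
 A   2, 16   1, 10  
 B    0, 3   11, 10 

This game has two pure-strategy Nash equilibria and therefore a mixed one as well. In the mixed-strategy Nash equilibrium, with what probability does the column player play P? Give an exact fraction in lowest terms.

The column player's mix q on P must make the row player indifferent between A and B.
The row player's payoff from A: 2q + 1(1−q). From B: 0q + 11(1−q).
Set equal: 2q = 10(1−q) → q = 10/12 = 5/6.

5/6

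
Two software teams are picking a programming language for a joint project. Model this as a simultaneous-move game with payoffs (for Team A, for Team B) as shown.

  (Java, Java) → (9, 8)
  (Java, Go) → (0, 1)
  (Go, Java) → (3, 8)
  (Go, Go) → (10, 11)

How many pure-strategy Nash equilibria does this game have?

Both Java: Team A gets 9 (best alternative 3); Team B gets 8 (best alternative 1). Neither deviates — NE.
Both Go: Team A gets 10 (best alternative 0); Team B gets 11 (best alternative 8). Neither deviates — NE.
(Go, Java) is not a NE: Team A would switch to Java (9 > 3).
No other cell survives both best-response checks, so there are 2 pure NE.

2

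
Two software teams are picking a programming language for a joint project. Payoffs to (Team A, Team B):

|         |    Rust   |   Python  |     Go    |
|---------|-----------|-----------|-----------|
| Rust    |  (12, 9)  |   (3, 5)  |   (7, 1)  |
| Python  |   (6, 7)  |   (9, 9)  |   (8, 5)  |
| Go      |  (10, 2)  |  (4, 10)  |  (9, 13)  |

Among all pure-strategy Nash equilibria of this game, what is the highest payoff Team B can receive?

Both Rust is a pure NE (Team A: 12 ≥ 10; Team B: 9 ≥ 5). Team B gets 9.
Both Python is a pure NE (Team A: 9 ≥ 4; Team B: 9 ≥ 7). Team B gets 9.
Both Go is a pure NE (Team A: 9 ≥ 8; Team B: 13 ≥ 10). Team B gets 13.
Every other cell has a profitable deviation for at least one player. Highest of {9, 9, 13} is 13.

13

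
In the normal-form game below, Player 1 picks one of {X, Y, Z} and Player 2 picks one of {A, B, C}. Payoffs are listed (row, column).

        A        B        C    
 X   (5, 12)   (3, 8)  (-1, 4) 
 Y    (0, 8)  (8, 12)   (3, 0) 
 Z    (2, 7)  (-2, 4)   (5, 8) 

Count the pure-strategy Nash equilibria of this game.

(X, A): Player 1 gets 5 (best alternative 2); Player 2 gets 12 (best alternative 8). Neither deviates — NE.
(Y, B): Player 1 gets 8 (best alternative 3); Player 2 gets 12 (best alternative 8). Neither deviates — NE.
(Z, C): Player 1 gets 5 (best alternative 3); Player 2 gets 8 (best alternative 7). Neither deviates — NE.
(Z, A) is not a NE: Player 1 would switch to X (5 > 2).
No other cell survives both best-response checks, so there are 3 pure NE.

3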